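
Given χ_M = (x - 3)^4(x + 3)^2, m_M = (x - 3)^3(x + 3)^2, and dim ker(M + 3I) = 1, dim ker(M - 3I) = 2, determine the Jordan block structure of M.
λ = -3: algebraic multiplicity 2 (exponent in χ_M), largest block size 2 (exponent in m_M), 1 block (geometric multiplicity). This forces block sizes [2].
λ = 3: algebraic multiplicity 4 (exponent in χ_M), largest block size 3 (exponent in m_M), 2 blocks (geometric multiplicity). These force block sizes [3, 1].

Jordan blocks: (-3, 2), (3, 3), (3, 1)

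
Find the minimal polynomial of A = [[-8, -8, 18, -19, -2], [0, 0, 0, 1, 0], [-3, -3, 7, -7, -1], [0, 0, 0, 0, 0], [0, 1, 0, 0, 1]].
The characteristic polynomial factors as x^2(x - 1)^2(x + 2). The minimal polynomial is ∏(x - λ)^{k_λ} where k_λ is the size of the largest Jordan block at λ.

For λ = -2: rank(A + 2I) = 4, and the largest Jordan block has size 1 (the smallest k with rank((A + 2I)^k) = rank((A + 2I)^(k+1))).
For λ = 0: rank(A) = 4, and the largest Jordan block has size 2 (the smallest k with rank(A^k) = rank(A^(k+1))).
For λ = 1: rank(A - I) = 4, and the largest Jordan block has size 2 (the smallest k with rank((A - I)^k) = rank((A - I)^(k+1))).

So m_A(x) = x^2(x - 1)^2(x + 2).

m_A(x) = x^2(x - 1)^2(x + 2)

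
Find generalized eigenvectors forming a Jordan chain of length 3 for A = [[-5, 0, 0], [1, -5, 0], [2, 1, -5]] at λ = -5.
v_1 = [[1, 0, 1]]^T, v_2 = [[0, 1, 2]]^T, v_3 = [[0, 0, 1]]^T

We seek v_1 ∈ ker((A + 5I)^3) \ ker((A + 5I)^2), then set v_{i+1} = (A + 5I) v_i.

One such chain is v_1 = [[1, 0, 1]]^T, v_2 = [[0, 1, 2]]^T, v_3 = [[0, 0, 1]]^T. Check: (A + 5I) v_3 = [[0, 0, 0]]^T = 0.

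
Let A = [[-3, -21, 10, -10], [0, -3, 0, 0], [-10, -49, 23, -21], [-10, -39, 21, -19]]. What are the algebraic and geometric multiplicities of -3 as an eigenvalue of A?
The characteristic polynomial is (x - 2)^2(x + 3)^2, so the factor x + 3 appears with exponent 2: the algebraic multiplicity is 2.

rank(A + 3I) = 3, so the eigenspace has dimension 4 - 3 = 1: the geometric multiplicity is 1.

Since 1 < 2, A is not diagonalizable.

algebraic multiplicity 2, geometric multiplicity 1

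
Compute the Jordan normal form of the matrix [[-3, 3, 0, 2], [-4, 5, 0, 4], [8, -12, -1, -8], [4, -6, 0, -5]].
J = [[-1, 1, 0, 0], [0, -1, 0, 0], [0, 0, -1, 0], [0, 0, 0, -1]]

The characteristic polynomial is det(xI - A) = (x + 1)^4, so the eigenvalues are -1 (algebraic multiplicity 4).

For λ = -1: rank(A + I) = 1, rank((A + I)^2) = 0. The eigenspace has dimension 4 - 1 = 3, so there are 3 Jordan blocks; the rank sequence gives block sizes [2, 1, 1].

Assembling the blocks gives the Jordan form J above.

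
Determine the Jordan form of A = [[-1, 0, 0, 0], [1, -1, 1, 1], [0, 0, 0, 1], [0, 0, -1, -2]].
The characteristic polynomial is det(xI - A) = (x + 1)^4, so the eigenvalues are -1 (algebraic multiplicity 4).

For λ = -1: rank(A + I) = 2, rank((A + I)^2) = 0. The eigenspace has dimension 4 - 2 = 2, so there are 2 Jordan blocks; the rank sequence gives block sizes [2, 2].

Assembling the blocks gives the Jordan form J above.

J = [[-1, 1, 0, 0], [0, -1, 0, 0], [0, 0, -1, 1], [0, 0, 0, -1]]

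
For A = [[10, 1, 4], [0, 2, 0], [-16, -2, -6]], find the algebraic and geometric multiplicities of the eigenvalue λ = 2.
algebraic multiplicity 3, geometric multiplicity 2

The characteristic polynomial is (x - 2)^3, so the factor x - 2 appears with exponent 3: the algebraic multiplicity is 3.

rank(A - 2I) = 1, so the eigenspace has dimension 3 - 1 = 2: the geometric multiplicity is 2.

Since 2 < 3, A is not diagonalizable.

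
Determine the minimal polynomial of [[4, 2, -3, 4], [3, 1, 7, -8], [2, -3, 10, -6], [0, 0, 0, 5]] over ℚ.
m_A(x) = (x - 5)^3

The characteristic polynomial factors as (x - 5)^4. The minimal polynomial is ∏(x - λ)^{k_λ} where k_λ is the size of the largest Jordan block at λ.

For λ = 5: rank(A - 5I) = 2, and the largest Jordan block has size 3 (the smallest k with rank((A - 5I)^k) = rank((A - 5I)^(k+1))).

So m_A(x) = (x - 5)^3.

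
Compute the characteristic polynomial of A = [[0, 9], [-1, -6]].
xI - A = [[x, -9], [1, x + 6]].

Expanding det(xI - A) along the first row:
det(xI - A) = + (x)·det([[x + 6]]) - (-9)·det([[1]]).

Evaluating gives χ_A(x) = x^2 + 6x + 9 = (x + 3)^2.

χ_A(x) = (x + 3)^2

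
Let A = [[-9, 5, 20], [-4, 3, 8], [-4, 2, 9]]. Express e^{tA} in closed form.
e^{tA} = [[(1 - 10*t)*e^{t}, 5*t*e^{t}, 20*t*e^{t}], [-4*t*e^{t}, (2*t + 1)*e^{t}, 8*t*e^{t}], [-4*t*e^{t}, 2*t*e^{t}, (8*t + 1)*e^{t}]]

A has Jordan form J = [[1, 1, 0], [0, 1, 0], [0, 0, 1]] with A = PJP^{-1}, so e^{tA} = P e^{tJ} P^{-1}.

For a Jordan block J_k(λ), e^{tJ_k(λ)} = e^{λt} · (I + tN + t^2 N^2/2! + ... + t^{k-1} N^{k-1}/(k-1)!) where N is the nilpotent superdiagonal part.

Assembling the blocks and conjugating back gives the entries of e^{tA} as shown above.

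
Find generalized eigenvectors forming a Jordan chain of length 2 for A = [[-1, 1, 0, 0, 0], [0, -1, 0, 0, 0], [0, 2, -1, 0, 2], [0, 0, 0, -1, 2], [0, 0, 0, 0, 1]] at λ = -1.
v_1 = [[0, 1, 0, 0, 0]]^T, v_2 = [[1, 0, 2, 0, 0]]^T

We seek v_1 ∈ ker((A + I)^2) \ ker(A + I), then set v_{i+1} = (A + I) v_i.

One such chain is v_1 = [[0, 1, 0, 0, 0]]^T, v_2 = [[1, 0, 2, 0, 0]]^T. Check: (A + I) v_2 = [[0, 0, 0, 0, 0]]^T = 0.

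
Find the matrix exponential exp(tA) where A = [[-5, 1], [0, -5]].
A has Jordan form J = [[-5, 1], [0, -5]] with A = PJP^{-1}, so e^{tA} = P e^{tJ} P^{-1}.

For a Jordan block J_k(λ), e^{tJ_k(λ)} = e^{λt} · (I + tN + t^2 N^2/2! + ... + t^{k-1} N^{k-1}/(k-1)!) where N is the nilpotent superdiagonal part.

Assembling the blocks and conjugating back gives the entries of e^{tA} as shown above.

e^{tA} = [[e^{-5*t}, t*e^{-5*t}], [0, e^{-5*t}]]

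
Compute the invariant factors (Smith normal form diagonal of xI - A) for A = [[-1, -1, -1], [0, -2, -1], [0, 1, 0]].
The Jordan structure of A has elementary divisors (x + 1)^2, (x + 1). Arranging the block sizes at each eigenvalue in decreasing order and taking row products gives the invariant factors.

Invariant factors (smallest first, each dividing the next): x + 1, (x + 1)^2.

Check: the last factor (x + 1)^2 is the minimal polynomial, and the product (x + 1)^3 is the characteristic polynomial.

x + 1, (x + 1)^2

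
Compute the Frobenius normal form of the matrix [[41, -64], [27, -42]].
R = [[0, -6], [1, -1]]

The invariant factors of A (the non-unit diagonal entries of the Smith normal form of xI - A over ℚ[x]) are x^2 + x + 6, each dividing the next. The characteristic polynomial is their product, x^2 + x + 6.

The rational canonical form is the block-diagonal matrix of companion matrices C(f_i):
R = [[0, -6], [1, -1]].

Note the characteristic polynomial does not split into linear factors over ℚ, so A has no Jordan form over ℚ; the rational canonical form exists over any field.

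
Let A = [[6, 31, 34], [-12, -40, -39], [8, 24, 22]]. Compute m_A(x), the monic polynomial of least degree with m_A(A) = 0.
The characteristic polynomial factors as (x + 4)^3. The minimal polynomial is ∏(x - λ)^{k_λ} where k_λ is the size of the largest Jordan block at λ.

For λ = -4: rank(A + 4I) = 2, and the largest Jordan block has size 3 (the smallest k with rank((A + 4I)^k) = rank((A + 4I)^(k+1))).

So m_A(x) = (x + 4)^3.

m_A(x) = (x + 4)^3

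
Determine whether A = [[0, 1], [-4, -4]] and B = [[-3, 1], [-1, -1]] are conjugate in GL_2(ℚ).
Two matrices over a field are similar if and only if they have the same invariant factors.

Both A and B have characteristic polynomial (x + 2)^2 and minimal polynomial (x + 2)^2. Computing further, both have invariant factors (x + 2)^2. Hence A and B are similar.

Yes.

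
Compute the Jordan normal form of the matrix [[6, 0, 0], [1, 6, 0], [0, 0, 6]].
J = [[6, 1, 0], [0, 6, 0], [0, 0, 6]]

The characteristic polynomial is det(xI - A) = (x - 6)^3, so the eigenvalues are 6 (algebraic multiplicity 3).

For λ = 6: rank(A - 6I) = 1, rank((A - 6I)^2) = 0. The eigenspace has dimension 3 - 1 = 2, so there are 2 Jordan blocks; the rank sequence gives block sizes [2, 1].

Assembling the blocks gives the Jordan form J above.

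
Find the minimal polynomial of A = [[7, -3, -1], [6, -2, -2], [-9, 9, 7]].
m_A(x) = (x - 4)^2

The characteristic polynomial factors as (x - 4)^3. The minimal polynomial is ∏(x - λ)^{k_λ} where k_λ is the size of the largest Jordan block at λ.

For λ = 4: rank(A - 4I) = 1, and the largest Jordan block has size 2 (the smallest k with rank((A - 4I)^k) = rank((A - 4I)^(k+1))).

So m_A(x) = (x - 4)^2.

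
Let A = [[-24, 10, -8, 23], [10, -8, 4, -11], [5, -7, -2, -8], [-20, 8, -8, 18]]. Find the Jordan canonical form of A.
The characteristic polynomial is det(xI - A) = (x + 4)^4, so the eigenvalues are -4 (algebraic multiplicity 4).

For λ = -4: rank(A + 4I) = 2, rank((A + 4I)^2) = 0. The eigenspace has dimension 4 - 2 = 2, so there are 2 Jordan blocks; the rank sequence gives block sizes [2, 2].

Assembling the blocks gives the Jordan form J above.

J = [[-4, 1, 0, 0], [0, -4, 0, 0], [0, 0, -4, 1], [0, 0, 0, -4]]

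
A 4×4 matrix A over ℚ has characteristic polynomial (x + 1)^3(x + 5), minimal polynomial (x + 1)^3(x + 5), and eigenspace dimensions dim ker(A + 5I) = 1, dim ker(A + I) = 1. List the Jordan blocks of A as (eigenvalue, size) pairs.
λ = -5: algebraic multiplicity 1 (exponent in χ_A), largest block size 1 (exponent in m_A), 1 block (geometric multiplicity). This forces block sizes [1].
λ = -1: algebraic multiplicity 3 (exponent in χ_A), largest block size 3 (exponent in m_A), 1 block (geometric multiplicity). This forces block sizes [3].

Jordan blocks: (-5, 1), (-1, 3)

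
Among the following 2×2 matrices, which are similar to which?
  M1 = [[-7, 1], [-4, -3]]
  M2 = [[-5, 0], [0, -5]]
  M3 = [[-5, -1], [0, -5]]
2 classes: {M1, M3}, {M2}

Characteristic polynomials: χ_{M1} = (x + 5)^2, χ_{M2} = (x + 5)^2, χ_{M3} = (x + 5)^2.

{M1, M3}: invariant factors (x + 5)^2.

{M2}: invariant factors x + 5, x + 5.

Matrices are similar if and only if their invariant-factor lists agree; the partition into similarity classes is {M1, M3}, {M2}.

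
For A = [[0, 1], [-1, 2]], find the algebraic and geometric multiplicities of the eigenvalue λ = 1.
algebraic multiplicity 2, geometric multiplicity 1

The characteristic polynomial is (x - 1)^2, so the factor x - 1 appears with exponent 2: the algebraic multiplicity is 2.

rank(A - I) = 1, so the eigenspace has dimension 2 - 1 = 1: the geometric multiplicity is 1.

Since 1 < 2, A is not diagonalizable.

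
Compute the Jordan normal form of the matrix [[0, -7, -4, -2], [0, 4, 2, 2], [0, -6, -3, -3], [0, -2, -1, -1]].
J = [[0, 1, 0, 0], [0, 0, 0, 0], [0, 0, 0, 1], [0, 0, 0, 0]]

The characteristic polynomial is det(xI - A) = x^4, so the eigenvalues are 0 (algebraic multiplicity 4).

For λ = 0: rank(A) = 2, rank(A^2) = 0. The eigenspace has dimension 4 - 2 = 2, so there are 2 Jordan blocks; the rank sequence gives block sizes [2, 2].

Assembling the blocks gives the Jordan form J above.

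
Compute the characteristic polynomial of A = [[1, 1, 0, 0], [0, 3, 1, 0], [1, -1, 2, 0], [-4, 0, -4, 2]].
xI - A = [[x - 1, -1, 0, 0], [0, x - 3, -1, 0], [-1, 1, x - 2, 0], [4, 0, 4, x - 2]].

Expanding det(xI - A) along the first row:
det(xI - A) = + (x - 1)·det([[x - 3, -1, 0], [1, x - 2, 0], [0, 4, x - 2]]) - (-1)·det([[0, -1, 0], [-1, x - 2, 0], [4, 4, x - 2]]) + (0)·det([[0, x - 3, 0], [-1, 1, 0], [4, 0, x - 2]]) - (0)·det([[0, x - 3, -1], [-1, 1, x - 2], [4, 0, 4]]).

Evaluating gives χ_A(x) = x^4 - 8x^3 + 24x^2 - 32x + 16 = (x - 2)^4.

χ_A(x) = (x - 2)^4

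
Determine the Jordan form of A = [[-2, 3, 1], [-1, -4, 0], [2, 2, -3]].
J = [[-3, 1, 0], [0, -3, 1], [0, 0, -3]]

The characteristic polynomial is det(xI - A) = (x + 3)^3, so the eigenvalues are -3 (algebraic multiplicity 3).

For λ = -3: rank(A + 3I) = 2, rank((A + 3I)^2) = 1, rank((A + 3I)^3) = 0. The eigenspace has dimension 3 - 2 = 1, so there is 1 Jordan block; the rank sequence gives block sizes [3].

Assembling the blocks gives the Jordan form J above.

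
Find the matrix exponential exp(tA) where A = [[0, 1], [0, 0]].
e^{tA} = [[1, t], [0, 1]]

A has Jordan form J = [[0, 1], [0, 0]] with A = PJP^{-1}, so e^{tA} = P e^{tJ} P^{-1}.

For a Jordan block J_k(λ), e^{tJ_k(λ)} = e^{λt} · (I + tN + t^2 N^2/2! + ... + t^{k-1} N^{k-1}/(k-1)!) where N is the nilpotent superdiagonal part.

Assembling the blocks and conjugating back gives the entries of e^{tA} as shown above.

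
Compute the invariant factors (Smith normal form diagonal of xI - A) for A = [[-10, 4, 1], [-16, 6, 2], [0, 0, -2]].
x + 2, (x + 2)^2

The Jordan structure of A has elementary divisors (x + 2)^2, (x + 2). Arranging the block sizes at each eigenvalue in decreasing order and taking row products gives the invariant factors.

Invariant factors (smallest first, each dividing the next): x + 2, (x + 2)^2.

Check: the last factor (x + 2)^2 is the minimal polynomial, and the product (x + 2)^3 is the characteristic polynomial.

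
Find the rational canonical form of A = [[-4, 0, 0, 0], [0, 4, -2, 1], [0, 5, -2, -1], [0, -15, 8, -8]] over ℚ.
R = [[-4, 0, 0, 0], [0, 0, 0, -4], [0, 1, 0, -9], [0, 0, 1, -6]]

The invariant factors of A (the non-unit diagonal entries of the Smith normal form of xI - A over ℚ[x]) are x + 4, (x + 1)^2(x + 4), each dividing the next. The characteristic polynomial is their product, (x + 1)^2(x + 4)^2.

The rational canonical form is the block-diagonal matrix of companion matrices C(f_i):
R = [[-4, 0, 0, 0], [0, 0, 0, -4], [0, 1, 0, -9], [0, 0, 1, -6]].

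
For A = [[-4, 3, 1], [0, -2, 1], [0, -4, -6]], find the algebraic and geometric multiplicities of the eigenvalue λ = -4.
algebraic multiplicity 3, geometric multiplicity 1

The characteristic polynomial is (x + 4)^3, so the factor x + 4 appears with exponent 3: the algebraic multiplicity is 3.

rank(A + 4I) = 2, so the eigenspace has dimension 3 - 2 = 1: the geometric multiplicity is 1.

Since 1 < 3, A is not diagonalizable.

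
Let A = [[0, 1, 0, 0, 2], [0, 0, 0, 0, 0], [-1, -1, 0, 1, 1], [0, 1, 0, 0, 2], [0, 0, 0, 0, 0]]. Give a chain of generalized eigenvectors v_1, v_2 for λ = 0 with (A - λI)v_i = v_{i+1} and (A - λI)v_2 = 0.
We seek v_1 ∈ ker(A^2) \ ker(A), then set v_{i+1} = A v_i.

One such chain is v_1 = [[-1, 1, 0, 0, 0]]^T, v_2 = [[1, 0, 0, 1, 0]]^T. Check: A v_2 = [[0, 0, 0, 0, 0]]^T = 0.

v_1 = [[-1, 1, 0, 0, 0]]^T, v_2 = [[1, 0, 0, 1, 0]]^T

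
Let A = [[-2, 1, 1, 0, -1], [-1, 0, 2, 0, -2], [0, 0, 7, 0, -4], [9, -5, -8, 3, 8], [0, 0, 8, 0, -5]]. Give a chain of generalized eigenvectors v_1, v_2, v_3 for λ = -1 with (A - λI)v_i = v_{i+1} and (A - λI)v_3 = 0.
v_1 = [[0, -1, -1, 1, -2]]^T, v_2 = [[0, 1, 0, 1, 0]]^T, v_3 = [[1, 1, 0, -1, 0]]^T

We seek v_1 ∈ ker((A + I)^3) \ ker((A + I)^2), then set v_{i+1} = (A + I) v_i.

One such chain is v_1 = [[0, -1, -1, 1, -2]]^T, v_2 = [[0, 1, 0, 1, 0]]^T, v_3 = [[1, 1, 0, -1, 0]]^T. Check: (A + I) v_3 = [[0, 0, 0, 0, 0]]^T = 0.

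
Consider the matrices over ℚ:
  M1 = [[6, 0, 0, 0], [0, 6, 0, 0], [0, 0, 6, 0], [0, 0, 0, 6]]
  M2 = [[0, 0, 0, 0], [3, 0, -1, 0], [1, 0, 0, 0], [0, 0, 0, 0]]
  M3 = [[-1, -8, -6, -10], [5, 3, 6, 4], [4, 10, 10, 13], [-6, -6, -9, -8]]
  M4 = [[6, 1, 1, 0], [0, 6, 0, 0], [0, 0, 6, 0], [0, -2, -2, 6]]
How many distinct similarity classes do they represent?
Characteristic polynomials: χ_{M1} = (x - 6)^4, χ_{M2} = x^4, χ_{M3} = (x - 1)^4, χ_{M4} = (x - 6)^4.

{M1}: invariant factors x - 6, x - 6, x - 6, x - 6.

{M2}: invariant factors x, x^3.

{M3}: invariant factors (x - 1)^2, (x - 1)^2.

{M4}: invariant factors x - 6, x - 6, (x - 6)^2.

Matrices are similar if and only if their invariant-factor lists agree; the partition into similarity classes is {M1}, {M2}, {M3}, {M4}.

4 classes: {M1}, {M2}, {M3}, {M4}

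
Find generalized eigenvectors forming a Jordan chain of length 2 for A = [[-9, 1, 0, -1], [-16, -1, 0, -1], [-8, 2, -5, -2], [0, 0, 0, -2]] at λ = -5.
We seek v_1 ∈ ker((A + 5I)^2) \ ker(A + 5I), then set v_{i+1} = (A + 5I) v_i.

One such chain is v_1 = [[-1, -3, -2, 0]]^T, v_2 = [[1, 4, 2, 0]]^T. Check: (A + 5I) v_2 = [[0, 0, 0, 0]]^T = 0.

v_1 = [[-1, -3, -2, 0]]^T, v_2 = [[1, 4, 2, 0]]^T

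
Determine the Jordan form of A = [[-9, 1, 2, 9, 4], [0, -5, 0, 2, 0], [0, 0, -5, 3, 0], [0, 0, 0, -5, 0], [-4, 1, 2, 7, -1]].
The characteristic polynomial is det(xI - A) = (x + 5)^5, so the eigenvalues are -5 (algebraic multiplicity 5).

For λ = -5: rank(A + 5I) = 2, rank((A + 5I)^2) = 0. The eigenspace has dimension 5 - 2 = 3, so there are 3 Jordan blocks; the rank sequence gives block sizes [2, 2, 1].

Assembling the blocks gives the Jordan form J above.

J = [[-5, 1, 0, 0, 0], [0, -5, 0, 0, 0], [0, 0, -5, 1, 0], [0, 0, 0, -5, 0], [0, 0, 0, 0, -5]]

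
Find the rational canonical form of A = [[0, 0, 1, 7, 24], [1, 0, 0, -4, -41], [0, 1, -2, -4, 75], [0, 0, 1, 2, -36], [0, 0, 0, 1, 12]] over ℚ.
The invariant factors of A (the non-unit diagonal entries of the Smith normal form of xI - A over ℚ[x]) are x^3(x - 6)^2, each dividing the next. The characteristic polynomial is their product, x^3(x - 6)^2.

The rational canonical form is the block-diagonal matrix of companion matrices C(f_i):
R = [[0, 0, 0, 0, 0], [1, 0, 0, 0, 0], [0, 1, 0, 0, 0], [0, 0, 1, 0, -36], [0, 0, 0, 1, 12]].

R = [[0, 0, 0, 0, 0], [1, 0, 0, 0, 0], [0, 1, 0, 0, 0], [0, 0, 1, 0, -36], [0, 0, 0, 1, 12]]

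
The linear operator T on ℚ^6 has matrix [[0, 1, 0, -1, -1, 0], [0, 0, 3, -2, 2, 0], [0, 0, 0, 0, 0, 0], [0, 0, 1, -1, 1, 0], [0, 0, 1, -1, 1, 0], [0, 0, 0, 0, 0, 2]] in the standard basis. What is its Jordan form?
J = [[0, 1, 0, 0, 0, 0], [0, 0, 1, 0, 0, 0], [0, 0, 0, 0, 0, 0], [0, 0, 0, 0, 1, 0], [0, 0, 0, 0, 0, 0], [0, 0, 0, 0, 0, 2]]

The characteristic polynomial is det(xI - A) = x^5(x - 2), so the eigenvalues are 0 (algebraic multiplicity 5), 2 (algebraic multiplicity 1).

For λ = 0: rank(A) = 4, rank(A^2) = 2, rank(A^3) = 1. The eigenspace has dimension 6 - 4 = 2, so there are 2 Jordan blocks; the rank sequence gives block sizes [3, 2].

For λ = 2: algebraic multiplicity 1 gives one 1×1 block.

Assembling the blocks gives the Jordan form J above.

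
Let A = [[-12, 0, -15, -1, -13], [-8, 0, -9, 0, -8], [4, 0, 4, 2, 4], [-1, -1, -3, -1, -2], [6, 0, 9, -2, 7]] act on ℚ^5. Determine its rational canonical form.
The invariant factors of A (the non-unit diagonal entries of the Smith normal form of xI - A over ℚ[x]) are x(x + 2)(x^3 - 3), each dividing the next. The characteristic polynomial is their product, x(x + 2)(x^3 - 3).

The rational canonical form is the block-diagonal matrix of companion matrices C(f_i):
R = [[0, 0, 0, 0, 0], [1, 0, 0, 0, 6], [0, 1, 0, 0, 3], [0, 0, 1, 0, 0], [0, 0, 0, 1, -2]].

Note the characteristic polynomial does not split into linear factors over ℚ, so A has no Jordan form over ℚ; the rational canonical form exists over any field.

R = [[0, 0, 0, 0, 0], [1, 0, 0, 0, 6], [0, 1, 0, 0, 3], [0, 0, 1, 0, 0], [0, 0, 0, 1, -2]]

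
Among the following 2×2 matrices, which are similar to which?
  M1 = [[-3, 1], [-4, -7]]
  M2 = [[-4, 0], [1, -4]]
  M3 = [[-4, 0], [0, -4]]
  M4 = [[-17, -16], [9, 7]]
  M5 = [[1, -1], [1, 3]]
4 classes: {M1, M4}, {M2}, {M3}, {M5}

Characteristic polynomials: χ_{M1} = (x + 5)^2, χ_{M2} = (x + 4)^2, χ_{M3} = (x + 4)^2, χ_{M4} = (x + 5)^2, χ_{M5} = (x - 2)^2.

{M1, M4}: invariant factors (x + 5)^2.

{M2}: invariant factors (x + 4)^2.

{M3}: invariant factors x + 4, x + 4.

{M5}: invariant factors (x - 2)^2.

Matrices are similar if and only if their invariant-factor lists agree; the partition into similarity classes is {M1, M4}, {M2}, {M3}, {M5}.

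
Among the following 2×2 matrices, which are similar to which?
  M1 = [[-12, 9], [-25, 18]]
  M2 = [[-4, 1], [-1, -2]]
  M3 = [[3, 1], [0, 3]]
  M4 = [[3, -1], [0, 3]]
Characteristic polynomials: χ_{M1} = (x - 3)^2, χ_{M2} = (x + 3)^2, χ_{M3} = (x - 3)^2, χ_{M4} = (x - 3)^2.

{M1, M3, M4}: invariant factors (x - 3)^2.

{M2}: invariant factors (x + 3)^2.

Matrices are similar if and only if their invariant-factor lists agree; the partition into similarity classes is {M1, M3, M4}, {M2}.

2 classes: {M1, M3, M4}, {M2}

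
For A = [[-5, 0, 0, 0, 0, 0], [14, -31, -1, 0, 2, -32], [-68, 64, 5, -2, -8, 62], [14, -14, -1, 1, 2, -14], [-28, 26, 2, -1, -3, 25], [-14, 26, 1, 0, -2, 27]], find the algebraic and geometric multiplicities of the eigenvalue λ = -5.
The characteristic polynomial is (x - 1)^4(x + 5)^2, so the factor x + 5 appears with exponent 2: the algebraic multiplicity is 2.

rank(A + 5I) = 4, so the eigenspace has dimension 6 - 4 = 2: the geometric multiplicity is 2.

algebraic multiplicity 2, geometric multiplicity 2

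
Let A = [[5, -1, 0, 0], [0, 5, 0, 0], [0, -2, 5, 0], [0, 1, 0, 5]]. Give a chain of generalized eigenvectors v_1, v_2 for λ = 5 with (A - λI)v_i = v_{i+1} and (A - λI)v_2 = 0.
v_1 = [[2, 1, 4, -2]]^T, v_2 = [[-1, 0, -2, 1]]^T

We seek v_1 ∈ ker((A - 5I)^2) \ ker(A - 5I), then set v_{i+1} = (A - 5I) v_i.

One such chain is v_1 = [[2, 1, 4, -2]]^T, v_2 = [[-1, 0, -2, 1]]^T. Check: (A - 5I) v_2 = [[0, 0, 0, 0]]^T = 0.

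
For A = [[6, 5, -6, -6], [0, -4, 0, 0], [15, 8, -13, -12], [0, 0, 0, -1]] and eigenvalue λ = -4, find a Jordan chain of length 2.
We seek v_1 ∈ ker((A + 4I)^2) \ ker(A + 4I), then set v_{i+1} = (A + 4I) v_i.

One such chain is v_1 = [[-2, 1, -3, 0]]^T, v_2 = [[3, 0, 5, 0]]^T. Check: (A + 4I) v_2 = [[0, 0, 0, 0]]^T = 0.

v_1 = [[-2, 1, -3, 0]]^T, v_2 = [[3, 0, 5, 0]]^T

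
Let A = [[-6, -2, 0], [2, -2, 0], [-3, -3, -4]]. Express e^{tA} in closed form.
e^{tA} = [[(1 - 2*t)*e^{-4*t}, -2*t*e^{-4*t}, 0], [2*t*e^{-4*t}, (2*t + 1)*e^{-4*t}, 0], [-3*t*e^{-4*t}, -3*t*e^{-4*t}, e^{-4*t}]]

A has Jordan form J = [[-4, 1, 0], [0, -4, 0], [0, 0, -4]] with A = PJP^{-1}, so e^{tA} = P e^{tJ} P^{-1}.

For a Jordan block J_k(λ), e^{tJ_k(λ)} = e^{λt} · (I + tN + t^2 N^2/2! + ... + t^{k-1} N^{k-1}/(k-1)!) where N is the nilpotent superdiagonal part.

Assembling the blocks and conjugating back gives the entries of e^{tA} as shown above.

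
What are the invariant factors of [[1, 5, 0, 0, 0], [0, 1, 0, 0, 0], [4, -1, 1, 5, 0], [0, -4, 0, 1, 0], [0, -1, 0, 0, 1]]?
x - 1, (x - 1)^2, (x - 1)^2

The Jordan structure of A has elementary divisors (x - 1)^2, (x - 1)^2, (x - 1). Arranging the block sizes at each eigenvalue in decreasing order and taking row products gives the invariant factors.

Invariant factors (smallest first, each dividing the next): x - 1, (x - 1)^2, (x - 1)^2.

Check: the last factor (x - 1)^2 is the minimal polynomial, and the product (x - 1)^5 is the characteristic polynomial.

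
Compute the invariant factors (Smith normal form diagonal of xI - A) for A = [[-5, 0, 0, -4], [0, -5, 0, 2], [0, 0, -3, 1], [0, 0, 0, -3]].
The Jordan structure of A has elementary divisors (x + 5), (x + 5), (x + 3)^2. Arranging the block sizes at each eigenvalue in decreasing order and taking row products gives the invariant factors.

Invariant factors (smallest first, each dividing the next): x + 5, (x + 3)^2(x + 5).

Check: the last factor (x + 3)^2(x + 5) is the minimal polynomial, and the product (x + 3)^2(x + 5)^2 is the characteristic polynomial.

x + 5, (x + 3)^2(x + 5)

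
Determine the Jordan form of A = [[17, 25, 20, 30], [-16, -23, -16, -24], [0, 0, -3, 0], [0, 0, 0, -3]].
J = [[-3, 1, 0, 0], [0, -3, 0, 0], [0, 0, -3, 0], [0, 0, 0, -3]]

The characteristic polynomial is det(xI - A) = (x + 3)^4, so the eigenvalues are -3 (algebraic multiplicity 4).

For λ = -3: rank(A + 3I) = 1, rank((A + 3I)^2) = 0. The eigenspace has dimension 4 - 1 = 3, so there are 3 Jordan blocks; the rank sequence gives block sizes [2, 1, 1].

Assembling the blocks gives the Jordan form J above.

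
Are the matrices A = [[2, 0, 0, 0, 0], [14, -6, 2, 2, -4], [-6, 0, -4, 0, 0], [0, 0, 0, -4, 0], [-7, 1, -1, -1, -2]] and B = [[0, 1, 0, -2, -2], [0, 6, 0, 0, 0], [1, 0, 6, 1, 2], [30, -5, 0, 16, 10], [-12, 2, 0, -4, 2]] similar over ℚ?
No.

trace(A) = -14 but trace(B) = 30. The trace is a similarity invariant, so A and B are not similar.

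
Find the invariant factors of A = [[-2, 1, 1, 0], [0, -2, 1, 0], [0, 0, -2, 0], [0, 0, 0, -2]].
x + 2, (x + 2)^3

The Jordan structure of A has elementary divisors (x + 2)^3, (x + 2). Arranging the block sizes at each eigenvalue in decreasing order and taking row products gives the invariant factors.

Invariant factors (smallest first, each dividing the next): x + 2, (x + 2)^3.

Check: the last factor (x + 2)^3 is the minimal polynomial, and the product (x + 2)^4 is the characteristic polynomial.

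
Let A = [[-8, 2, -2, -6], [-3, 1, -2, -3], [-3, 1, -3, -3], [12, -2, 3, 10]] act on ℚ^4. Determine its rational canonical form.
R = [[-2, 0, 0, 0], [0, 0, 0, -4], [0, 1, 0, 6], [0, 0, 1, 2]]

The invariant factors of A (the non-unit diagonal entries of the Smith normal form of xI - A over ℚ[x]) are x + 2, (x + 2)(x^2 - 4x + 2), each dividing the next. The characteristic polynomial is their product, (x + 2)^2(x^2 - 4x + 2).

The rational canonical form is the block-diagonal matrix of companion matrices C(f_i):
R = [[-2, 0, 0, 0], [0, 0, 0, -4], [0, 1, 0, 6], [0, 0, 1, 2]].

Note the characteristic polynomial does not split into linear factors over ℚ, so A has no Jordan form over ℚ; the rational canonical form exists over any field.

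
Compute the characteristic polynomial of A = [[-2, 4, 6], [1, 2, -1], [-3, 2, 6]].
χ_A(x) = (x - 2)^3

xI - A = [[x + 2, -4, -6], [-1, x - 2, 1], [3, -2, x - 6]].

Expanding det(xI - A) along the first row:
det(xI - A) = + (x + 2)·det([[x - 2, 1], [-2, x - 6]]) - (-4)·det([[-1, 1], [3, x - 6]]) + (-6)·det([[-1, x - 2], [3, -2]]).

Evaluating gives χ_A(x) = x^3 - 6x^2 + 12x - 8 = (x - 2)^3.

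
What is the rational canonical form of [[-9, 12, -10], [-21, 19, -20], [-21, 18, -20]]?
R = [[0, 0, -30], [1, 0, -31], [0, 1, -10]]

The invariant factors of A (the non-unit diagonal entries of the Smith normal form of xI - A over ℚ[x]) are (x + 2)(x + 3)(x + 5), each dividing the next. The characteristic polynomial is their product, (x + 2)(x + 3)(x + 5).

The rational canonical form is the block-diagonal matrix of companion matrices C(f_i):
R = [[0, 0, -30], [1, 0, -31], [0, 1, -10]].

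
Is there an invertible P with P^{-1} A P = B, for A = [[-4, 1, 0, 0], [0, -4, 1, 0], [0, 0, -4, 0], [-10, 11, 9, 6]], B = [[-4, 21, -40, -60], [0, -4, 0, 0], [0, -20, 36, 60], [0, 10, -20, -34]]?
Both have characteristic polynomial (x - 6)(x + 4)^3, but the minimal polynomial of A is (x - 6)(x + 4)^3 while the minimal polynomial of B is (x - 6)(x + 4)^2. The minimal polynomial is a similarity invariant, so A and B are not similar.

No.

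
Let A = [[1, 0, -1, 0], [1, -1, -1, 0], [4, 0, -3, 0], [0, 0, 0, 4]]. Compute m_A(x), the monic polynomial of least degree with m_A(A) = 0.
m_A(x) = (x - 4)(x + 1)^3

The characteristic polynomial factors as (x - 4)(x + 1)^3. The minimal polynomial is ∏(x - λ)^{k_λ} where k_λ is the size of the largest Jordan block at λ.

For λ = -1: rank(A + I) = 3, and the largest Jordan block has size 3 (the smallest k with rank((A + I)^k) = rank((A + I)^(k+1))).
For λ = 4: rank(A - 4I) = 3, and the largest Jordan block has size 1 (the smallest k with rank((A - 4I)^k) = rank((A - 4I)^(k+1))).

So m_A(x) = (x - 4)(x + 1)^3.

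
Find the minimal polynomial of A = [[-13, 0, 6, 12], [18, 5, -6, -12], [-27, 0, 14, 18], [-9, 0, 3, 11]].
The characteristic polynomial factors as (x - 5)^3(x - 2). The minimal polynomial is ∏(x - λ)^{k_λ} where k_λ is the size of the largest Jordan block at λ.

For λ = 2: rank(A - 2I) = 3, and the largest Jordan block has size 1 (the smallest k with rank((A - 2I)^k) = rank((A - 2I)^(k+1))).
For λ = 5: rank(A - 5I) = 1, and the largest Jordan block has size 1 (the smallest k with rank((A - 5I)^k) = rank((A - 5I)^(k+1))).

So m_A(x) = (x - 5)(x - 2).

m_A(x) = (x - 5)(x - 2)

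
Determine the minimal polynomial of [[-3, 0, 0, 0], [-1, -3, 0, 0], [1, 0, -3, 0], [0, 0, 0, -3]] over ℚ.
The characteristic polynomial factors as (x + 3)^4. The minimal polynomial is ∏(x - λ)^{k_λ} where k_λ is the size of the largest Jordan block at λ.

For λ = -3: rank(A + 3I) = 1, and the largest Jordan block has size 2 (the smallest k with rank((A + 3I)^k) = rank((A + 3I)^(k+1))).

So m_A(x) = (x + 3)^2.

m_A(x) = (x + 3)^2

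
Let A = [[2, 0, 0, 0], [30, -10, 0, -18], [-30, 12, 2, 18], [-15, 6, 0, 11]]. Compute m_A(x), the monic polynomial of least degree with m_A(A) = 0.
The characteristic polynomial factors as (x - 2)^3(x + 1). The minimal polynomial is ∏(x - λ)^{k_λ} where k_λ is the size of the largest Jordan block at λ.

For λ = -1: rank(A + I) = 3, and the largest Jordan block has size 1 (the smallest k with rank((A + I)^k) = rank((A + I)^(k+1))).
For λ = 2: rank(A - 2I) = 1, and the largest Jordan block has size 1 (the smallest k with rank((A - 2I)^k) = rank((A - 2I)^(k+1))).

So m_A(x) = (x - 2)(x + 1).

m_A(x) = (x - 2)(x + 1)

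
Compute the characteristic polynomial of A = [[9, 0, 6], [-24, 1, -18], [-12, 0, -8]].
xI - A = [[x - 9, 0, -6], [24, x - 1, 18], [12, 0, x + 8]].

Expanding det(xI - A) along the first row:
det(xI - A) = + (x - 9)·det([[x - 1, 18], [0, x + 8]]) - (0)·det([[24, 18], [12, x + 8]]) + (-6)·det([[24, x - 1], [12, 0]]).

Evaluating gives χ_A(x) = x^3 - 2x^2 + x = x(x - 1)^2.

χ_A(x) = x(x - 1)^2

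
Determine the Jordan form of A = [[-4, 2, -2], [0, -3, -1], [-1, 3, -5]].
J = [[-4, 1, 0], [0, -4, 1], [0, 0, -4]]

The characteristic polynomial is det(xI - A) = (x + 4)^3, so the eigenvalues are -4 (algebraic multiplicity 3).

For λ = -4: rank(A + 4I) = 2, rank((A + 4I)^2) = 1, rank((A + 4I)^3) = 0. The eigenspace has dimension 3 - 2 = 1, so there is 1 Jordan block; the rank sequence gives block sizes [3].

Assembling the blocks gives the Jordan form J above.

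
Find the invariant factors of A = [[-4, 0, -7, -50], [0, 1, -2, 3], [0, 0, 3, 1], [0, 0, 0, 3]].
(x - 3)^2(x - 1)(x + 4)

The Jordan structure of A has elementary divisors (x + 4), (x - 1), (x - 3)^2. Arranging the block sizes at each eigenvalue in decreasing order and taking row products gives the invariant factors.

Invariant factors (smallest first, each dividing the next): (x - 3)^2(x - 1)(x + 4).

Check: the last factor (x - 3)^2(x - 1)(x + 4) is the minimal polynomial, and the product (x - 3)^2(x - 1)(x + 4) is the characteristic polynomial.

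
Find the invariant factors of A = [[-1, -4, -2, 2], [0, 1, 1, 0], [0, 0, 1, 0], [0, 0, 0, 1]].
The Jordan structure of A has elementary divisors (x + 1), (x - 1)^2, (x - 1). Arranging the block sizes at each eigenvalue in decreasing order and taking row products gives the invariant factors.

Invariant factors (smallest first, each dividing the next): x - 1, (x - 1)^2(x + 1).

Check: the last factor (x - 1)^2(x + 1) is the minimal polynomial, and the product (x - 1)^3(x + 1) is the characteristic polynomial.

x - 1, (x - 1)^2(x + 1)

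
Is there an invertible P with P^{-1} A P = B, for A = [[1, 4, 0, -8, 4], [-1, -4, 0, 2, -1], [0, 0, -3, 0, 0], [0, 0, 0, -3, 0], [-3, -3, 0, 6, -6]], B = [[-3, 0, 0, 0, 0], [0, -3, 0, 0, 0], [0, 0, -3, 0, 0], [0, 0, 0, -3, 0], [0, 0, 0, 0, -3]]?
No.

Both have characteristic polynomial (x + 3)^5, but the minimal polynomial of A is (x + 3)^2 while the minimal polynomial of B is x + 3. The minimal polynomial is a similarity invariant, so A and B are not similar.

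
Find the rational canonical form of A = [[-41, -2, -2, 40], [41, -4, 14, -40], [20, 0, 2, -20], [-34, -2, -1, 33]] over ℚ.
R = [[0, -6, 0, 0], [1, -5, 0, 0], [0, 0, 0, -6], [0, 0, 1, -5]]

The invariant factors of A (the non-unit diagonal entries of the Smith normal form of xI - A over ℚ[x]) are (x + 2)(x + 3), (x + 2)(x + 3), each dividing the next. The characteristic polynomial is their product, (x + 2)^2(x + 3)^2.

The rational canonical form is the block-diagonal matrix of companion matrices C(f_i):
R = [[0, -6, 0, 0], [1, -5, 0, 0], [0, 0, 0, -6], [0, 0, 1, -5]].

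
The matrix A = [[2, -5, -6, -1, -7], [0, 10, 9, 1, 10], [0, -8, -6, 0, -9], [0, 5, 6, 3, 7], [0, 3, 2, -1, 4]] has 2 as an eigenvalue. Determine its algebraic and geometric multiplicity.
The characteristic polynomial is (x - 5)(x - 2)^4, so the factor x - 2 appears with exponent 4: the algebraic multiplicity is 4.

rank(A - 2I) = 3, so the eigenspace has dimension 5 - 3 = 2: the geometric multiplicity is 2.

Since 2 < 4, A is not diagonalizable.

algebraic multiplicity 4, geometric multiplicity 2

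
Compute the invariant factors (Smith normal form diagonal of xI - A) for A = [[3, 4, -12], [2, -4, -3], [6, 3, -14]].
The Jordan structure of A has elementary divisors (x + 5)^2, (x + 5). Arranging the block sizes at each eigenvalue in decreasing order and taking row products gives the invariant factors.

Invariant factors (smallest first, each dividing the next): x + 5, (x + 5)^2.

Check: the last factor (x + 5)^2 is the minimal polynomial, and the product (x + 5)^3 is the characteristic polynomial.

x + 5, (x + 5)^2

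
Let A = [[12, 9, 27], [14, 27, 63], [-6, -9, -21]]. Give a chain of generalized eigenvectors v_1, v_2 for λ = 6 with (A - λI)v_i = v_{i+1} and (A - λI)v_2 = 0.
We seek v_1 ∈ ker((A - 6I)^2) \ ker(A - 6I), then set v_{i+1} = (A - 6I) v_i.

One such chain is v_1 = [[2, 5, -2]]^T, v_2 = [[3, 7, -3]]^T. Check: (A - 6I) v_2 = [[0, 0, 0]]^T = 0.

v_1 = [[2, 5, -2]]^T, v_2 = [[3, 7, -3]]^T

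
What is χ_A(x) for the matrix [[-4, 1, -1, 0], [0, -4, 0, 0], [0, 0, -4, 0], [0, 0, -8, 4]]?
xI - A = [[x + 4, -1, 1, 0], [0, x + 4, 0, 0], [0, 0, x + 4, 0], [0, 0, 8, x - 4]].

Expanding det(xI - A) along the first row:
det(xI - A) = + (x + 4)·det([[x + 4, 0, 0], [0, x + 4, 0], [0, 8, x - 4]]) - (-1)·det([[0, 0, 0], [0, x + 4, 0], [0, 8, x - 4]]) + (1)·det([[0, x + 4, 0], [0, 0, 0], [0, 0, x - 4]]) - (0)·det([[0, x + 4, 0], [0, 0, x + 4], [0, 0, 8]]).

Evaluating gives χ_A(x) = x^4 + 8x^3 - 128x - 256 = (x - 4)(x + 4)^3.

χ_A(x) = (x - 4)(x + 4)^3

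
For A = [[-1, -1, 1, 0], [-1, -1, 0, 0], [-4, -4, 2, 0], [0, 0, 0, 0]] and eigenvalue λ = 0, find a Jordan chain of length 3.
v_1 = [[0, -1, -1, 0]]^T, v_2 = [[0, 1, 2, 0]]^T, v_3 = [[1, -1, 0, 0]]^T

We seek v_1 ∈ ker(A^3) \ ker(A^2), then set v_{i+1} = A v_i.

One such chain is v_1 = [[0, -1, -1, 0]]^T, v_2 = [[0, 1, 2, 0]]^T, v_3 = [[1, -1, 0, 0]]^T. Check: A v_3 = [[0, 0, 0, 0]]^T = 0.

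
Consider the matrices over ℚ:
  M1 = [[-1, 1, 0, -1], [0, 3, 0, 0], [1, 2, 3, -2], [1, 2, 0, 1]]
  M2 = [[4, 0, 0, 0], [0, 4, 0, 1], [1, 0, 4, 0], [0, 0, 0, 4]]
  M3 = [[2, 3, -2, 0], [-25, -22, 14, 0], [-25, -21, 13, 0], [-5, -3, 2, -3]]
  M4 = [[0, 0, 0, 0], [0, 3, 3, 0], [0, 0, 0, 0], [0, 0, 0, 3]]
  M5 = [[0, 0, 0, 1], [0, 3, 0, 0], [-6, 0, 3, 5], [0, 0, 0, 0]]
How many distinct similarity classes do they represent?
4 classes: {M1, M5}, {M2}, {M3}, {M4}

Characteristic polynomials: χ_{M1} = x^2(x - 3)^2, χ_{M2} = (x - 4)^4, χ_{M3} = (x + 1)(x + 3)^3, χ_{M4} = x^2(x - 3)^2, χ_{M5} = x^2(x - 3)^2.

{M1, M5}: invariant factors x - 3, x^2(x - 3).

{M2}: invariant factors (x - 4)^2, (x - 4)^2.

{M3}: invariant factors x + 3, (x + 1)(x + 3)^2.

{M4}: invariant factors x(x - 3), x(x - 3).

Matrices are similar if and only if their invariant-factor lists agree; the partition into similarity classes is {M1, M5}, {M2}, {M3}, {M4}.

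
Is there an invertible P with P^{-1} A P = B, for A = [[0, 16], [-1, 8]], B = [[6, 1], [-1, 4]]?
trace(A) = 8 but trace(B) = 10. The trace is a similarity invariant, so A and B are not similar.

No.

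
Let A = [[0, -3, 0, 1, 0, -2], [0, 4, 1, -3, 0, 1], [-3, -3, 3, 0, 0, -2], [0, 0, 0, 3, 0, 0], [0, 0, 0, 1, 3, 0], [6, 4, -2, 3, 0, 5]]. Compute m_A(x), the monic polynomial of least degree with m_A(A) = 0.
The characteristic polynomial factors as (x - 3)^6. The minimal polynomial is ∏(x - λ)^{k_λ} where k_λ is the size of the largest Jordan block at λ.

For λ = 3: rank(A - 3I) = 3, and the largest Jordan block has size 3 (the smallest k with rank((A - 3I)^k) = rank((A - 3I)^(k+1))).

So m_A(x) = (x - 3)^3.

m_A(x) = (x - 3)^3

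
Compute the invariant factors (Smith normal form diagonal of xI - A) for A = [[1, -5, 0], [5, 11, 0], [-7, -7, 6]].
The Jordan structure of A has elementary divisors (x - 6)^2, (x - 6). Arranging the block sizes at each eigenvalue in decreasing order and taking row products gives the invariant factors.

Invariant factors (smallest first, each dividing the next): x - 6, (x - 6)^2.

Check: the last factor (x - 6)^2 is the minimal polynomial, and the product (x - 6)^3 is the characteristic polynomial.

x - 6, (x - 6)^2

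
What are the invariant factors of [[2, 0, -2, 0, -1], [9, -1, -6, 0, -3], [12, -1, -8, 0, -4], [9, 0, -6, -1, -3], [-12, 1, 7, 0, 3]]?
x + 1, x + 1, (x + 1)^3

The Jordan structure of A has elementary divisors (x + 1)^3, (x + 1), (x + 1). Arranging the block sizes at each eigenvalue in decreasing order and taking row products gives the invariant factors.

Invariant factors (smallest first, each dividing the next): x + 1, x + 1, (x + 1)^3.

Check: the last factor (x + 1)^3 is the minimal polynomial, and the product (x + 1)^5 is the characteristic polynomial.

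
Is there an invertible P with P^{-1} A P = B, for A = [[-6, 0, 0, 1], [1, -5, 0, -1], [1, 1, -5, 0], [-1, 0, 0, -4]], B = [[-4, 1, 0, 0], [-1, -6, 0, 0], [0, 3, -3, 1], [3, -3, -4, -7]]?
Two matrices over a field are similar if and only if they have the same invariant factors.

Both A and B have characteristic polynomial (x + 5)^4 and minimal polynomial (x + 5)^2. Computing further, both have invariant factors (x + 5)^2, (x + 5)^2. Hence A and B are similar.

Yes.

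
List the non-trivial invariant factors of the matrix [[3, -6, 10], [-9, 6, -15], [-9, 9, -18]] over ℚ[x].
x + 3, (x + 3)^2

The Jordan structure of A has elementary divisors (x + 3)^2, (x + 3). Arranging the block sizes at each eigenvalue in decreasing order and taking row products gives the invariant factors.

Invariant factors (smallest first, each dividing the next): x + 3, (x + 3)^2.

Check: the last factor (x + 3)^2 is the minimal polynomial, and the product (x + 3)^3 is the characteristic polynomial.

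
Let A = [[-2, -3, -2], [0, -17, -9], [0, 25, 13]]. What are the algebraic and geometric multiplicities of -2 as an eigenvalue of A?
The characteristic polynomial is (x + 2)^3, so the factor x + 2 appears with exponent 3: the algebraic multiplicity is 3.

rank(A + 2I) = 2, so the eigenspace has dimension 3 - 2 = 1: the geometric multiplicity is 1.

Since 1 < 3, A is not diagonalizable.

algebraic multiplicity 3, geometric multiplicity 1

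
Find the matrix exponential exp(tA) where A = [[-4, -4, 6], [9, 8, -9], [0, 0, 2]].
e^{tA} = [[(1 - 6*t)*e^{2*t}, -4*t*e^{2*t}, 6*t*e^{2*t}], [9*t*e^{2*t}, (6*t + 1)*e^{2*t}, -9*t*e^{2*t}], [0, 0, e^{2*t}]]

A has Jordan form J = [[2, 1, 0], [0, 2, 0], [0, 0, 2]] with A = PJP^{-1}, so e^{tA} = P e^{tJ} P^{-1}.

For a Jordan block J_k(λ), e^{tJ_k(λ)} = e^{λt} · (I + tN + t^2 N^2/2! + ... + t^{k-1} N^{k-1}/(k-1)!) where N is the nilpotent superdiagonal part.

Assembling the blocks and conjugating back gives the entries of e^{tA} as shown above.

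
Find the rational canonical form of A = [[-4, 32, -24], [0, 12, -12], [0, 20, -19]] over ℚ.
The invariant factors of A (the non-unit diagonal entries of the Smith normal form of xI - A over ℚ[x]) are x + 4, (x + 3)(x + 4), each dividing the next. The characteristic polynomial is their product, (x + 3)(x + 4)^2.

The rational canonical form is the block-diagonal matrix of companion matrices C(f_i):
R = [[-4, 0, 0], [0, 0, -12], [0, 1, -7]].

R = [[-4, 0, 0], [0, 0, -12], [0, 1, -7]]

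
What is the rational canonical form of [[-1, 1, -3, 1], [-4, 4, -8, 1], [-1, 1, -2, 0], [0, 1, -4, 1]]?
The invariant factors of A (the non-unit diagonal entries of the Smith normal form of xI - A over ℚ[x]) are x^2 - x - 1, x^2 - x - 1, each dividing the next. The characteristic polynomial is their product, (x^2 - x - 1)^2.

The rational canonical form is the block-diagonal matrix of companion matrices C(f_i):
R = [[0, 1, 0, 0], [1, 1, 0, 0], [0, 0, 0, 1], [0, 0, 1, 1]].

Note the characteristic polynomial does not split into linear factors over ℚ, so A has no Jordan form over ℚ; the rational canonical form exists over any field.

R = [[0, 1, 0, 0], [1, 1, 0, 0], [0, 0, 0, 1], [0, 0, 1, 1]]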